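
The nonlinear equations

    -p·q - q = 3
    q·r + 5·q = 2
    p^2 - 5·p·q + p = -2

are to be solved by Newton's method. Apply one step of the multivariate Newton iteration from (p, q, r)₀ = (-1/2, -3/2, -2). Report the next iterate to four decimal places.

(0.3833, -3.3500, -10.0333)

At (-1/2, -3/2, -2): F = (-2.2500, -6.5000, -2.0000).
Jacobian J = [[-q, -p - 1, 0], [0, r + 5, q], [2·p - 5·q + 1, -5·p, 0]].
At the point, J = [[1.5000, -0.5000, 0.0000], [0.0000, 3.0000, -1.5000], [7.5000, 2.5000, 0.0000]] (det J = 11.2500).
Solving J·Δ = −F gives Δ = (0.8833, -1.8500, -8.0333).
Then the next iterate is (p, q, r)₁ = (0.3833, -3.3500, -10.0333).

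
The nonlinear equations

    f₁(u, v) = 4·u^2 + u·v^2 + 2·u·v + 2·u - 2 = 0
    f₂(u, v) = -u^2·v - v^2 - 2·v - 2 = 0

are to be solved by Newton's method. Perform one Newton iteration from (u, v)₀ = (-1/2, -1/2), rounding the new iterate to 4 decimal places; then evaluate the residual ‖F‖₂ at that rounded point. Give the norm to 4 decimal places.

At (-1/2, -1/2): F = (-1.6250, -1.1250).
Jacobian J = [[8·u + v^2 + 2·v + 2, 2·u·v + 2·u], [-2·u·v, -u^2 - 2·v - 2]].
At the point, J = [[-2.7500, -0.5000], [-0.5000, -1.2500]] (det J = 3.1875).
Solving J·Δ = −F gives Δ = (-0.4608, -0.7157).
Then the next iterate is (u, v)₁ = (-0.9608, -1.2157).
Re-evaluating at (-0.9608, -1.2157): F = (0.687044, 0.075731), so ‖F‖₂ = 0.6912.

0.6912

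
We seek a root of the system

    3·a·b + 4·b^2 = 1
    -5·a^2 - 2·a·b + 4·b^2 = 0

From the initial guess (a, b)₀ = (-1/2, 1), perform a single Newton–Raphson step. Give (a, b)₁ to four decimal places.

(0.9500, 0.1000)

At (-1/2, 1): F = (1.5000, 3.7500).
Jacobian J = [[3·b, 3·a + 8·b], [-10·a - 2·b, -2·a + 8·b]].
At the point, J = [[3.0000, 6.5000], [3.0000, 9.0000]] (det J = 7.5000).
Solving J·Δ = −F gives Δ = (1.4500, -0.9000).
Then the next iterate is (a, b)₁ = (0.9500, 0.1000).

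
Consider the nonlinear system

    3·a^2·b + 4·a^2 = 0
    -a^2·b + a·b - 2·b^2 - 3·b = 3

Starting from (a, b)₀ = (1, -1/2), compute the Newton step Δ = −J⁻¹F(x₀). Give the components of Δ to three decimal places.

At (1, -1/2): F = (2.500, -2.000).
Jacobian J = [[6·a·b + 8·a, 3·a^2], [-2·a·b + b, -a^2 + a - 4·b - 3]].
At the point, J = [[5.000, 3.000], [0.500, -1.000]] (det J = -6.500).
Solving J·Δ = −F gives Δ = (0.538, -1.731).

(0.538, -1.731)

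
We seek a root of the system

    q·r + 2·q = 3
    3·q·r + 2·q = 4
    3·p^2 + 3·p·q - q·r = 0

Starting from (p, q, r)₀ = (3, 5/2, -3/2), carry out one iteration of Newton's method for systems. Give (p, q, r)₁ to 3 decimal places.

(1.520, 1.250, -0.550)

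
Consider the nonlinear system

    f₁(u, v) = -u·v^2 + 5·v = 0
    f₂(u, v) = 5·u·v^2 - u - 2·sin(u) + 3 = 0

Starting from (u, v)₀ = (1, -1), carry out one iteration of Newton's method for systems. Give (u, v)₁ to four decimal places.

(3.1829, 0.1690)

At (1, -1): F = (-6.0000, 5.317058).
Jacobian J = [[-v^2, -2·u·v + 5], [5·v^2 - 2·cos(u) - 1, 10·u·v]].
At the point, J = [[-1.0000, 7.0000], [2.919395, -10.0000]] (det J = -10.435768).
Solving J·Δ = −F gives Δ = (2.1829, 1.1690).
Then the next iterate is (u, v)₁ = (3.1829, 0.1690).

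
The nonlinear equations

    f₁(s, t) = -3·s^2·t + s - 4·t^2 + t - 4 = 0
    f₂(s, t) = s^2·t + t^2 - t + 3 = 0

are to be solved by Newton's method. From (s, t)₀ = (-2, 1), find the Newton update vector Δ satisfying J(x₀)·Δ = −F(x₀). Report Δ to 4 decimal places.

(2.5455, 0.6364)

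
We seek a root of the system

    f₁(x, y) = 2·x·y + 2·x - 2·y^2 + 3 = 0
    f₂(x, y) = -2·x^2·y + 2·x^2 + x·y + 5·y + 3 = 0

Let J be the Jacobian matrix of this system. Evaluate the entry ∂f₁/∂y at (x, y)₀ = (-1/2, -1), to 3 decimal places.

3.000

∂f₁/∂y = 2·x - 4·y.
At (-1/2, -1) this is 3.000.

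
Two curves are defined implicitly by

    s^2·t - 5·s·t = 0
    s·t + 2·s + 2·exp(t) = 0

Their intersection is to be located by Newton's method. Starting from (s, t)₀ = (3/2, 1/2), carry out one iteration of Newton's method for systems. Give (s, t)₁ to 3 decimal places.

At (3/2, 1/2): F = (-2.625, 7.04744).
Jacobian J = [[2·s·t - 5·t, s^2 - 5·s], [t + 2, s + 2·exp(t)]].
At the point, J = [[-1.000, -5.250], [2.500, 4.79744]] (det J = 8.32756).
Solving J·Δ = −F gives Δ = (-2.931, 0.058).
Then the next iterate is (s, t)₁ = (-1.431, 0.558).

(-1.431, 0.558)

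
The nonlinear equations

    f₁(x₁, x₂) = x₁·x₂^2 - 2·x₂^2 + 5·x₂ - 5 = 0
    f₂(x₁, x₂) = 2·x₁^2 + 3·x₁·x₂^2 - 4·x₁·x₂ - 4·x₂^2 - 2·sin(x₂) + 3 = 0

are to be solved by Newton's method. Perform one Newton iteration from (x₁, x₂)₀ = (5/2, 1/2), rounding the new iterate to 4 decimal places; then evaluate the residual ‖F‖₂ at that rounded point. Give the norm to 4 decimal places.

1.9231

At (5/2, 1/2): F = (-2.3750, 10.416149).
Jacobian J = [[x₂^2, 2·x₁·x₂ - 4·x₂ + 5], [4·x₁ + 3·x₂^2 - 4·x₂, 6·x₁·x₂ - 4·x₁ - 8·x₂ - 2·cos(x₂)]].
At the point, J = [[0.2500, 5.5000], [8.7500, -8.255165]] (det J = -50.188791).
Solving J·Δ = −F gives Δ = (-0.7508, 0.4659).
Then the next iterate is (x₁, x₂)₁ = (1.7492, 0.9659).
Re-evaluating at (1.7492, 0.9659): F = (-0.404487, 1.880034), so ‖F‖₂ = 1.9231.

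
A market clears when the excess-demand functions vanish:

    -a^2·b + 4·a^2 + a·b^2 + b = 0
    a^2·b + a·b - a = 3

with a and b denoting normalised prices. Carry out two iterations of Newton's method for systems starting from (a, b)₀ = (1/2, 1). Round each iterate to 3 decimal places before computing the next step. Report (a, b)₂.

(-3.318, 7.727)

At (1/2, 1): F = (2.250, -2.750).
Jacobian J = [[-2·a·b + 8·a + b^2, -a^2 + 2·a·b + 1], [2·a·b + b - 1, a^2 + a]].
At the point, J = [[4.000, 1.750], [1.000, 0.750]] (det J = 1.250).
Solving J·Δ = −F gives Δ = (-5.200, 10.600).
Then the next iterate is (a, b)₁ = (-4.700, 11.600).
Round to (-4.700, 11.600) and repeat: F = (-788.716, 203.424), J = [[206.000, -130.130], [-98.440, 17.390]].
Δ = (1.382, -3.873), so (a, b)₂ = (-3.318, 7.727).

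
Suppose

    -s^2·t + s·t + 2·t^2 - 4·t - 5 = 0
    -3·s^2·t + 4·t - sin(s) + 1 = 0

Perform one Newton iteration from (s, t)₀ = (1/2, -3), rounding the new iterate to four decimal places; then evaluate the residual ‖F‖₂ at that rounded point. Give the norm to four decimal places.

At (1/2, -3): F = (24.2500, -9.229426).
Jacobian J = [[-2·s·t + t, -s^2 + s + 4·t - 4], [-6·s·t - cos(s), -3·s^2 + 4]].
At the point, J = [[0.0000, -15.7500], [8.122417, 3.2500]] (det J = 127.928075).
Solving J·Δ = −F gives Δ = (0.5202, 1.5397).
Then the next iterate is (s, t)₁ = (1.0202, -1.4603).
Re-evaluating at (1.0202, -1.4603): F = (5.136246, -1.133737), so ‖F‖₂ = 5.2599.

5.2599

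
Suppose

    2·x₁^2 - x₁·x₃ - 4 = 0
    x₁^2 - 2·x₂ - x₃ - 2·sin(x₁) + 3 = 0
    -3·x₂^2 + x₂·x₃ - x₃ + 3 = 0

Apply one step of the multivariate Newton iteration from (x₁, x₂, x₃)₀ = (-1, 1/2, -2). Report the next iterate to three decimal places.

(-0.534, 0.657, 2.933)

At (-1, 1/2, -2): F = (-4.000, 6.68294, 3.250).
Jacobian J = [[4·x₁ - x₃, 0, -x₁], [2·x₁ - 2·cos(x₁), -2, -1], [0, -6·x₂ + x₃, x₂ - 1]].
At the point, J = [[-2.000, 0.000, 1.000], [-3.08060, -2.000, -1.000], [0.000, -5.000, -0.500]] (det J = 23.40302).
Solving J·Δ = −F gives Δ = (0.466, 0.157, 4.933).
Then the next iterate is (x₁, x₂, x₃)₁ = (-0.534, 0.657, 2.933).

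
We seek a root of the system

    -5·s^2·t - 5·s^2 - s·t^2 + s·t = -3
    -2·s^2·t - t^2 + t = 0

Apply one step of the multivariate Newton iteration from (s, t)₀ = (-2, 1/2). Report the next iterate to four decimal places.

At (-2, 1/2): F = (-27.5000, -3.7500).
Jacobian J = [[-10·s·t - 10·s - t^2 + t, -5·s^2 - 2·s·t + s], [-4·s·t, -2·s^2 - 2·t + 1]].
At the point, J = [[30.2500, -20.0000], [4.0000, -8.0000]] (det J = -162.0000).
Solving J·Δ = −F gives Δ = (0.8951, -0.0212).
Then the next iterate is (s, t)₁ = (-1.1049, 0.4788).

(-1.1049, 0.4788)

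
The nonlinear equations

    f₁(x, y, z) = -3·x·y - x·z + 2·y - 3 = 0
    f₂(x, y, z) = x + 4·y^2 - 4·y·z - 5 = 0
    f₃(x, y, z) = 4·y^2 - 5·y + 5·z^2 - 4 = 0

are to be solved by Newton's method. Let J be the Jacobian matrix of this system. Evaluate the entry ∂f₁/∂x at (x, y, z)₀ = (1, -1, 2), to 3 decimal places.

∂f₁/∂x = -3·y - z.
At (1, -1, 2) this is 1.000.

1.000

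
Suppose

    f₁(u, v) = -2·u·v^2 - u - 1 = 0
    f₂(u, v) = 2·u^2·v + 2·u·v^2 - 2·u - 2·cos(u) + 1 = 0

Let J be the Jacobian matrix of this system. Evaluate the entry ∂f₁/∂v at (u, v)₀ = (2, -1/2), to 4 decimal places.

∂f₁/∂v = -4·u·v.
At (2, -1/2) this is 4.0000.

4.0000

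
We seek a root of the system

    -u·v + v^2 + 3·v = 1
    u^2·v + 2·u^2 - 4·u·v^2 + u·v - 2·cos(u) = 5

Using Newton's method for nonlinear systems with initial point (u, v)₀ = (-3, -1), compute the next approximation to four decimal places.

At (-3, -1): F = (-6.0000, 20.979985).
Jacobian J = [[-v, -u + 2·v + 3], [2·u·v + 4·u - 4·v^2 + v + 2·sin(u), u^2 - 8·u·v + u]].
At the point, J = [[1.0000, 4.0000], [-11.282240, -18.0000]] (det J = 27.128960).
Solving J·Δ = −F gives Δ = (-0.8876, 1.7219).
Then the next iterate is (u, v)₁ = (-3.8876, 0.7219).

(-3.8876, 0.7219)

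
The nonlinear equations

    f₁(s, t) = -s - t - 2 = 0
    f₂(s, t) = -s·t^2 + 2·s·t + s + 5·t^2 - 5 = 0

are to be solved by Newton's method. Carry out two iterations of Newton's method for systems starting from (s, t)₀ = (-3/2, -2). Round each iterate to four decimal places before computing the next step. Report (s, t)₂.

(-1.1436, -0.8564)

At (-3/2, -2): F = (1.5000, 25.5000).
Jacobian J = [[-1, -1], [-t^2 + 2·t + 1, -2·s·t + 2·s + 10·t]].
At the point, J = [[-1.0000, -1.0000], [-7.0000, -29.0000]] (det J = 22.0000).
Solving J·Δ = −F gives Δ = (0.8182, 0.6818).
Then the next iterate is (s, t)₁ = (-0.6818, -1.3182).
Round to (-0.6818, -1.3182) and repeat: F = (0.0000, 5.988684), J = [[-1.0000, -1.0000], [-3.374051, -16.343098]].
Δ = (-0.4618, 0.4618), so (s, t)₂ = (-1.1436, -0.8564).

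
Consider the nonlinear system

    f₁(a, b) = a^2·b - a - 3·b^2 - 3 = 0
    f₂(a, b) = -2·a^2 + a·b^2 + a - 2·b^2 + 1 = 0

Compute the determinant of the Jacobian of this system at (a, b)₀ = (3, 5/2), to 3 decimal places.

J = [[2·a·b - 1, a^2 - 6·b], [-4·a + b^2 + 1, 2·a·b - 4·b]].
At the point, J = [[14.000, -6.000], [-4.750, 5.000]].
det J = 41.500.

41.500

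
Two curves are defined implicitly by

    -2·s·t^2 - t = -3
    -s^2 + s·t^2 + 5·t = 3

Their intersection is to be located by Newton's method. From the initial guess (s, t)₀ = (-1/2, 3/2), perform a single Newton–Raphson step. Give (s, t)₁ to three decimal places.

(-0.191, 0.320)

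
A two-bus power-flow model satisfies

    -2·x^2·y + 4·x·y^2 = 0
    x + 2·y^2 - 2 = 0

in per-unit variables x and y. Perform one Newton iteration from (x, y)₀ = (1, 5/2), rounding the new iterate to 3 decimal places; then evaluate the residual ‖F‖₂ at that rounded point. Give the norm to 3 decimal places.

5.351

At (1, 5/2): F = (20.000, 11.500).
Jacobian J = [[-4·x·y + 4·y^2, -2·x^2 + 8·x·y], [1, 4·y]].
At the point, J = [[15.000, 18.000], [1.000, 10.000]] (det J = 132.000).
Solving J·Δ = −F gives Δ = (0.053, -1.155).
Then the next iterate is (x, y)₁ = (1.053, 1.345).
Re-evaluating at (1.053, 1.345): F = (4.63692, 2.67105), so ‖F‖₂ = 5.351.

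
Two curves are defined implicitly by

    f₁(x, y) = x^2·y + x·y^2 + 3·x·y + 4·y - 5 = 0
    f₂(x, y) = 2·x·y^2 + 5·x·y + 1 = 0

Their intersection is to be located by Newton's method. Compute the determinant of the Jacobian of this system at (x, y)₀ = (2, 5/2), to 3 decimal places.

112.500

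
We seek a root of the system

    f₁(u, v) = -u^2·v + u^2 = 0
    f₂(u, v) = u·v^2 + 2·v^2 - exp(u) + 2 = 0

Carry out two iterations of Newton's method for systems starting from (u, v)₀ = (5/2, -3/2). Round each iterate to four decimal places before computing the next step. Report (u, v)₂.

At (5/2, -3/2): F = (15.6250, -0.057494).
Jacobian J = [[-2·u·v + 2·u, -u^2], [v^2 - exp(u), 2·u·v + 4·v]].
At the point, J = [[12.5000, -6.2500], [-9.932494, -13.5000]] (det J = -230.828087).
Solving J·Δ = −F gives Δ = (-0.9154, 0.6692).
Then the next iterate is (u, v)₁ = (1.5846, -0.8308).
Round to (1.5846, -0.8308) and repeat: F = (4.597060, -0.403146), J = [[5.802171, -2.510957], [-4.187111, -5.956171]].
Δ = (-0.6299, 0.3752), so (u, v)₂ = (0.9547, -0.4556).

(0.9547, -0.4556)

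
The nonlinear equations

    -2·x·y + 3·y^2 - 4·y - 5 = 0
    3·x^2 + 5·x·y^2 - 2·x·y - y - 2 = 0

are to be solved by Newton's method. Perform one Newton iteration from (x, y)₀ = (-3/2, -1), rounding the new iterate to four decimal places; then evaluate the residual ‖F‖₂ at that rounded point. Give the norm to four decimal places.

At (-3/2, -1): F = (-1.0000, -4.7500).
Jacobian J = [[-2·y, -2·x + 6·y - 4], [6·x + 5·y^2 - 2·y, 10·x·y - 2·x - 1]].
At the point, J = [[2.0000, -7.0000], [-2.0000, 17.0000]] (det J = 20.0000).
Solving J·Δ = −F gives Δ = (2.5125, 0.5750).
Then the next iterate is (x, y)₁ = (1.0125, -0.4250).
Re-evaluating at (1.0125, -0.4250): F = (-1.8975, 3.275508), so ‖F‖₂ = 3.7854.

3.7854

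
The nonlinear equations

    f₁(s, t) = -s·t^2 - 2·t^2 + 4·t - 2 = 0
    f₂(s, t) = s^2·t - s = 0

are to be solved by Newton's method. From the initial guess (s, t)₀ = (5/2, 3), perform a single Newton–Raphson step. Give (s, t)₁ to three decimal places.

(1.811, 1.944)

At (5/2, 3): F = (-30.500, 16.250).
Jacobian J = [[-t^2, -2·s·t - 4·t + 4], [2·s·t - 1, s^2]].
At the point, J = [[-9.000, -23.000], [14.000, 6.250]] (det J = 265.750).
Solving J·Δ = −F gives Δ = (-0.689, -1.056).
Then the next iterate is (s, t)₁ = (1.811, 1.944).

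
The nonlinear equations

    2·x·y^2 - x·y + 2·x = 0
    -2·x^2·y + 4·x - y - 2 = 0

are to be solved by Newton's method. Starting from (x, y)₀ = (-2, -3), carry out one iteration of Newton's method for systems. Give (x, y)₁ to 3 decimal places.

At (-2, -3): F = (-46.000, 17.000).
Jacobian J = [[2·y^2 - y + 2, 4·x·y - x], [-4·x·y + 4, -2·x^2 - 1]].
At the point, J = [[23.000, 26.000], [-20.000, -9.000]] (det J = 313.000).
Solving J·Δ = −F gives Δ = (0.089, 1.690).
Then the next iterate is (x, y)₁ = (-1.911, -1.310).

(-1.911, -1.310)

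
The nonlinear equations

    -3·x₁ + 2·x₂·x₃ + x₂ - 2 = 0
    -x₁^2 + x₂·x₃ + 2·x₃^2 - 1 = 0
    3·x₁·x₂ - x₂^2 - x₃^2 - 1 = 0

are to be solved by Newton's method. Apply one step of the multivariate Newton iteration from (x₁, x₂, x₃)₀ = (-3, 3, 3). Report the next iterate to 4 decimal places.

(4.7619, 6.5714, -1.9524)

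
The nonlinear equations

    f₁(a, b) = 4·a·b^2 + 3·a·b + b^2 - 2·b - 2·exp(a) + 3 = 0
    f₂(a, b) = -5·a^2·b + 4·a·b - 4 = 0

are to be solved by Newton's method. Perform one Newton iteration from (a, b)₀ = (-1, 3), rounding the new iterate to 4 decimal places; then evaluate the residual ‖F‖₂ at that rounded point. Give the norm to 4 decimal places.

At (-1, 3): F = (-39.735759, -31.0000).
Jacobian J = [[4·b^2 + 3·b - 2·exp(a), 8·a·b + 3·a + 2·b - 2], [-10·a·b + 4·b, -5·a^2 + 4·a]].
At the point, J = [[44.264241, -23.0000], [42.0000, -9.0000]] (det J = 567.621830).
Solving J·Δ = −F gives Δ = (0.6261, -0.5227).
Then the next iterate is (a, b)₁ = (-0.3739, 2.4773).
Re-evaluating at (-0.3739, 2.4773): F = (-9.150984, -9.436698), so ‖F‖₂ = 13.1450.

13.1450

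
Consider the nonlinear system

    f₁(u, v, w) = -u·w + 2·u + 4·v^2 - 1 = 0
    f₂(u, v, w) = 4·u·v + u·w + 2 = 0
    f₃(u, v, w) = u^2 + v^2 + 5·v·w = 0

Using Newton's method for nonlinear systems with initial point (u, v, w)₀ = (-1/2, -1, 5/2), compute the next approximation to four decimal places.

(2.0886, -0.9177, -0.0949)

At (-1/2, -1, 5/2): F = (3.2500, 2.7500, -11.2500).
Jacobian J = [[-w + 2, 8·v, -u], [4·v + w, 4·u, u], [2·u, 2·v + 5·w, 5·v]].
At the point, J = [[-0.5000, -8.0000, 0.5000], [-1.5000, -2.0000, -0.5000], [-1.0000, 10.5000, -5.0000]] (det J = 39.5000).
Solving J·Δ = −F gives Δ = (2.5886, 0.0823, -2.5949).
Then the next iterate is (u, v, w)₁ = (2.0886, -0.9177, -0.0949).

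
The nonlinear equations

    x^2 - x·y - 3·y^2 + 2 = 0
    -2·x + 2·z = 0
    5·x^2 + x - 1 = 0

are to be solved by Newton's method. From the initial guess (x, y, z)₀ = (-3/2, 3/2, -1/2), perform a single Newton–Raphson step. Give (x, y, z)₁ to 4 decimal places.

(-0.8750, 1.0917, -0.8750)

At (-3/2, 3/2, -1/2): F = (-0.2500, 2.0000, 8.7500).
Jacobian J = [[2·x - y, -x - 6·y, 0], [-2, 0, 2], [10·x + 1, 0, 0]].
At the point, J = [[-4.5000, -7.5000, 0.0000], [-2.0000, 0.0000, 2.0000], [-14.0000, 0.0000, 0.0000]] (det J = 210.0000).
Solving J·Δ = −F gives Δ = (0.6250, -0.4083, -0.3750).
Then the next iterate is (x, y, z)₁ = (-0.8750, 1.0917, -0.8750).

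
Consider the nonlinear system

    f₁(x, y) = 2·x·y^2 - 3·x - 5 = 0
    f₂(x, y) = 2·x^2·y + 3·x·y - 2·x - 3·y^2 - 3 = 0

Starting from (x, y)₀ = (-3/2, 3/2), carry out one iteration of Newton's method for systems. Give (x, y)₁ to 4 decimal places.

At (-3/2, 3/2): F = (-7.2500, -6.7500).
Jacobian J = [[2·y^2 - 3, 4·x·y], [4·x·y + 3·y - 2, 2·x^2 + 3·x - 6·y]].
At the point, J = [[1.5000, -9.0000], [-6.5000, -9.0000]] (det J = -72.0000).
Solving J·Δ = −F gives Δ = (0.0625, -0.7951).
Then the next iterate is (x, y)₁ = (-1.4375, 0.7049).

(-1.4375, 0.7049)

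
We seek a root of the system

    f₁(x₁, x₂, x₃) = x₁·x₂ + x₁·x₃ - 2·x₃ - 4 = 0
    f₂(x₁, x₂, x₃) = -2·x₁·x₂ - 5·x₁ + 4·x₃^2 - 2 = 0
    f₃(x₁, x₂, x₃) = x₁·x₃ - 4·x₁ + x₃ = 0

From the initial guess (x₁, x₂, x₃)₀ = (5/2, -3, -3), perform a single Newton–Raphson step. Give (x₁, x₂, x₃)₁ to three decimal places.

(0.321, -3.330, -1.501)

At (5/2, -3, -3): F = (-13.000, 36.500, -20.500).
Jacobian J = [[x₂ + x₃, x₁, x₁ - 2], [-2·x₂ - 5, -2·x₁, 8·x₃], [x₃ - 4, 0, x₁ + 1]].
At the point, J = [[-6.000, 2.500, 0.500], [1.000, -5.000, -24.000], [-7.000, 0.000, 3.500]] (det J = 498.750).
Solving J·Δ = −F gives Δ = (-2.179, -0.330, 1.499).
Then the next iterate is (x₁, x₂, x₃)₁ = (0.321, -3.330, -1.501).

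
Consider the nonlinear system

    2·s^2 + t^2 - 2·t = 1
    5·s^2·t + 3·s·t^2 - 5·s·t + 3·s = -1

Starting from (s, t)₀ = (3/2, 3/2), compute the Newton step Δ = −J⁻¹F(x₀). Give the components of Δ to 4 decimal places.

(-0.3325, -0.7548)

At (3/2, 3/2): F = (2.7500, 21.2500).
Jacobian J = [[4·s, 2·t - 2], [10·s·t + 3·t^2 - 5·t + 3, 5·s^2 + 6·s·t - 5·s]].
At the point, J = [[6.0000, 1.0000], [24.7500, 17.2500]] (det J = 78.7500).
Solving J·Δ = −F gives Δ = (-0.3325, -0.7548).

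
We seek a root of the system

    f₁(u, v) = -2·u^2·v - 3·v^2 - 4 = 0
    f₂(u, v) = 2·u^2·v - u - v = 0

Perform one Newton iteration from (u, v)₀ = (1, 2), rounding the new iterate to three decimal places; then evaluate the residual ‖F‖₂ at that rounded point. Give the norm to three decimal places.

6.078

At (1, 2): F = (-20.000, 1.000).
Jacobian J = [[-4·u·v, -2·u^2 - 6·v], [4·u·v - 1, 2·u^2 - 1]].
At the point, J = [[-8.000, -14.000], [7.000, 1.000]] (det J = 90.000).
Solving J·Δ = −F gives Δ = (0.067, -1.467).
Then the next iterate is (u, v)₁ = (1.067, 0.533).
Re-evaluating at (1.067, 0.533): F = (-6.06590, -0.38637), so ‖F‖₂ = 6.078.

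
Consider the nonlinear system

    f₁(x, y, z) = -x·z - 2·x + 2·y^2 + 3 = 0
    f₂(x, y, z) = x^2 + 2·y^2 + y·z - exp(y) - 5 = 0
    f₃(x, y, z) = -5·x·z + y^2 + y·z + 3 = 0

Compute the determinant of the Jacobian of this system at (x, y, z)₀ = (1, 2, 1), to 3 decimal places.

J = [[-z - 2, 4·y, -x], [2·x, 4·y + z - exp(y), y], [-5·z, 2·y + z, -5·x + y]].
At the point, J = [[-3.000, 8.000, -1.000], [2.000, 1.61094, 2.000], [-5.000, 5.000, -3.000]].
det J = -5.556.

-5.556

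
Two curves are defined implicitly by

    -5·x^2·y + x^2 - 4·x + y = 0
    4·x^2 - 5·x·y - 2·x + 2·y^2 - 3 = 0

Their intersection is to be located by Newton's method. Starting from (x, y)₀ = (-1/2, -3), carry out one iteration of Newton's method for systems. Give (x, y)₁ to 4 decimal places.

At (-1/2, -3): F = (3.0000, 9.5000).
Jacobian J = [[-10·x·y + 2·x - 4, -5·x^2 + 1], [8·x - 5·y - 2, -5·x + 4·y]].
At the point, J = [[-20.0000, -0.2500], [9.0000, -9.5000]] (det J = 192.2500).
Solving J·Δ = −F gives Δ = (0.1359, 1.1287).
Then the next iterate is (x, y)₁ = (-0.3641, -1.8713).

(-0.3641, -1.8713)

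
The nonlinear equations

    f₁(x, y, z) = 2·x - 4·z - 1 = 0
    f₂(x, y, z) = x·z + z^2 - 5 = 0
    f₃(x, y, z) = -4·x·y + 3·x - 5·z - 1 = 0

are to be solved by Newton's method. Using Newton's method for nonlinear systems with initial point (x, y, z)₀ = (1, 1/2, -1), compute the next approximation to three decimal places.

(-3.167, 1.750, -1.833)

At (1, 1/2, -1): F = (5.000, -5.000, 5.000).
Jacobian J = [[2, 0, -4], [z, 0, x + 2·z], [-4·y + 3, -4·x, -5]].
At the point, J = [[2.000, 0.000, -4.000], [-1.000, 0.000, -1.000], [1.000, -4.000, -5.000]] (det J = -24.000).
Solving J·Δ = −F gives Δ = (-4.167, 1.250, -0.833).
Then the next iterate is (x, y, z)₁ = (-3.167, 1.750, -1.833).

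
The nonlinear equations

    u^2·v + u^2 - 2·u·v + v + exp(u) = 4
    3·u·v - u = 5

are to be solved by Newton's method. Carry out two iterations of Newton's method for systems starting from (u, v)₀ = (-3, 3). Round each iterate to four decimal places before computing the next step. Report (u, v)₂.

(-2.7892, -0.2592)

At (-3, 3): F = (53.049787, -29.0000).
Jacobian J = [[2·u·v + 2·u - 2·v + exp(u), u^2 - 2·u + 1], [3·v - 1, 3·u]].
At the point, J = [[-29.950213, 16.0000], [8.0000, -9.0000]] (det J = 141.551916).
Solving J·Δ = −F gives Δ = (0.0950, -3.1378).
Then the next iterate is (u, v)₁ = (-2.9050, -0.1378).
Round to (-2.9050, -0.1378) and repeat: F = (2.392458, -0.894073), J = [[-4.679033, 15.249025], [-1.4134, -8.7150]].
Δ = (0.1158, -0.1214), so (u, v)₂ = (-2.7892, -0.2592).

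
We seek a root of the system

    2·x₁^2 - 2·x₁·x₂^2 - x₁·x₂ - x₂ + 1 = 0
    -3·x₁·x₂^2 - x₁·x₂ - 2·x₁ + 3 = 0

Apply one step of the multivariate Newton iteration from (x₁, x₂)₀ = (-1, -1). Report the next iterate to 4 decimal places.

(-1.3333, 0.6667)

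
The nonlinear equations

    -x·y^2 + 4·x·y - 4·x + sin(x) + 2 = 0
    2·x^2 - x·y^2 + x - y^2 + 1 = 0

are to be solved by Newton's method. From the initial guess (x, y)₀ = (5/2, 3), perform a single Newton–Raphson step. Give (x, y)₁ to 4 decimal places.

At (5/2, 3): F = (0.098472, -15.5000).
Jacobian J = [[-y^2 + 4·y + cos(x) - 4, -2·x·y + 4·x], [4·x - y^2 + 1, -2·x·y - 2·y]].
At the point, J = [[-1.801144, -5.0000], [2.0000, -21.0000]] (det J = 47.824016).
Solving J·Δ = −F gives Δ = (1.6638, -0.5796).
Then the next iterate is (x, y)₁ = (4.1638, 2.4204).

(4.1638, 2.4204)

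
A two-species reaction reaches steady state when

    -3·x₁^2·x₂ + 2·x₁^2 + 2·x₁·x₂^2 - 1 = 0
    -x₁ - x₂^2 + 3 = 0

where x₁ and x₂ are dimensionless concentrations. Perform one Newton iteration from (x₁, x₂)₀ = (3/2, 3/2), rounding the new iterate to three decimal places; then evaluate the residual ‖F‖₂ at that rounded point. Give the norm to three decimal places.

0.051

At (3/2, 3/2): F = (0.125, -0.750).
Jacobian J = [[-6·x₁·x₂ + 4·x₁ + 2·x₂^2, -3·x₁^2 + 4·x₁·x₂], [-1, -2·x₂]].
At the point, J = [[-3.000, 2.250], [-1.000, -3.000]] (det J = 11.250).
Solving J·Δ = −F gives Δ = (-0.117, -0.211).
Then the next iterate is (x₁, x₂)₁ = (1.383, 1.289).
Re-evaluating at (1.383, 1.289): F = (0.02478, -0.04452), so ‖F‖₂ = 0.051.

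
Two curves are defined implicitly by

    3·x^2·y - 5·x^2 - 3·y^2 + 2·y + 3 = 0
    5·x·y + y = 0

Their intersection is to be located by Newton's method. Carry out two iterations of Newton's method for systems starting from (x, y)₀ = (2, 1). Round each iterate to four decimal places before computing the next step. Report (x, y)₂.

At (2, 1): F = (-6.0000, 11.0000).
Jacobian J = [[6·x·y - 10·x, 3·x^2 - 6·y + 2], [5·y, 5·x + 1]].
At the point, J = [[-8.0000, 8.0000], [5.0000, 11.0000]] (det J = -128.0000).
Solving J·Δ = −F gives Δ = (-1.2031, -0.4531).
Then the next iterate is (x, y)₁ = (0.7969, 0.5469).
Round to (0.7969, 0.5469) and repeat: F = (1.063179, 2.726023), J = [[-5.354052, 0.623749], [2.7345, 4.9845]].
Δ = (0.1268, -0.6164), so (x, y)₂ = (0.9237, -0.0695).

(0.9237, -0.0695)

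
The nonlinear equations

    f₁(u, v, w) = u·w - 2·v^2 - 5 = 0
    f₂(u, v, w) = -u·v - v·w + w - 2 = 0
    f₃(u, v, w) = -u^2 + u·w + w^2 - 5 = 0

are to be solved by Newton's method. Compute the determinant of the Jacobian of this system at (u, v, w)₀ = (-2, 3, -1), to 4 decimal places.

J = [[w, -4·v, u], [-v, -u - w, -v + 1], [-2·u + w, 0, u + 2·w]].
At the point, J = [[-1.0000, -12.0000, -2.0000], [-3.0000, 3.0000, -2.0000], [3.0000, 0.0000, -4.0000]].
det J = 246.0000.

246.0000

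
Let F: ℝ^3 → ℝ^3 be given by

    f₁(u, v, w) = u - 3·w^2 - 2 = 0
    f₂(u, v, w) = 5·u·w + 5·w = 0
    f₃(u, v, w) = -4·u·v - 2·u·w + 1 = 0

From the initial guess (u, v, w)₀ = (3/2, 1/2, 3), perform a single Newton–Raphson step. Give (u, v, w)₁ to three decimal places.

At (3/2, 1/2, 3): F = (-27.500, 37.500, -11.000).
Jacobian J = [[1, 0, -6·w], [5·w, 0, 5·u + 5], [-4·v - 2·w, -4·u, -2·u]].
At the point, J = [[1.000, 0.000, -18.000], [15.000, 0.000, 12.500], [-8.000, -6.000, -3.000]] (det J = 1695.000).
Solving J·Δ = −F gives Δ = (-1.173, 0.527, -1.593).
Then the next iterate is (u, v, w)₁ = (0.327, 1.027, 1.407).

(0.327, 1.027, 1.407)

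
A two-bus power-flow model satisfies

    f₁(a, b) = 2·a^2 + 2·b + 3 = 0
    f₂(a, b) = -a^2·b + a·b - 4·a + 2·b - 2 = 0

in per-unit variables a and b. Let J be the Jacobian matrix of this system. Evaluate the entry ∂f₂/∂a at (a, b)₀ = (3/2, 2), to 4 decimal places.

∂f₂/∂a = -2·a·b + b - 4.
At (3/2, 2) this is -8.0000.

-8.0000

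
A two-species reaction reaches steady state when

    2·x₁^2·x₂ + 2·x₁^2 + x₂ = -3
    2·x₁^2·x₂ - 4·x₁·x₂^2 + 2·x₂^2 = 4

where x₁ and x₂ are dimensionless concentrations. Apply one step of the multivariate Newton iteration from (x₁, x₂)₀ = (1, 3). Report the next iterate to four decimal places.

(-0.0455, 3.9091)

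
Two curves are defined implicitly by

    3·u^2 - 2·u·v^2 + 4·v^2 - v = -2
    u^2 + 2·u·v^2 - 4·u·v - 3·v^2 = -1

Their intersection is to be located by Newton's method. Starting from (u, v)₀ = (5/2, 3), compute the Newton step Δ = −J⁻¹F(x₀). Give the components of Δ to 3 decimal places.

At (5/2, 3): F = (8.750, -4.750).
Jacobian J = [[6·u - 2·v^2, -4·u·v + 8·v - 1], [2·u + 2·v^2 - 4·v, 4·u·v - 4·u - 6·v]].
At the point, J = [[-3.000, -7.000], [11.000, 2.000]] (det J = 71.000).
Solving J·Δ = −F gives Δ = (0.222, 1.155).

(0.222, 1.155)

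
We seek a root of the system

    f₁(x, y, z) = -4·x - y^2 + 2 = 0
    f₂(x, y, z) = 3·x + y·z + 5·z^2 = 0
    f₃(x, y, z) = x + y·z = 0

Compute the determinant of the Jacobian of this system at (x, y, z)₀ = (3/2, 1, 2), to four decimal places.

124.0000

J = [[-4, -2·y, 0], [3, z, y + 10·z], [1, z, y]].
At the point, J = [[-4.0000, -2.0000, 0.0000], [3.0000, 2.0000, 21.0000], [1.0000, 2.0000, 1.0000]].
det J = 124.0000.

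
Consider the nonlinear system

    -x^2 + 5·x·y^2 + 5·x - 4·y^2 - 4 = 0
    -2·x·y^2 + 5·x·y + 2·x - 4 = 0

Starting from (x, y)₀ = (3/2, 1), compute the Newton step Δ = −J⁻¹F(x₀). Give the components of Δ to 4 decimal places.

(-0.7092, 0.0306)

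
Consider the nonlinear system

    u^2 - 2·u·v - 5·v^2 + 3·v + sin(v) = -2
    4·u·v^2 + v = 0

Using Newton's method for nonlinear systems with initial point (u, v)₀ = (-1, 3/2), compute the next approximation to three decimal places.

At (-1, 3/2): F = (0.24749, -7.500).
Jacobian J = [[2·u - 2·v, -2·u - 10·v + cos(v) + 3], [4·v^2, 8·u·v + 1]].
At the point, J = [[-5.000, -9.92926], [9.000, -11.000]] (det J = 144.36337).
Solving J·Δ = −F gives Δ = (0.535, -0.244).
Then the next iterate is (u, v)₁ = (-0.465, 1.256).

(-0.465, 1.256)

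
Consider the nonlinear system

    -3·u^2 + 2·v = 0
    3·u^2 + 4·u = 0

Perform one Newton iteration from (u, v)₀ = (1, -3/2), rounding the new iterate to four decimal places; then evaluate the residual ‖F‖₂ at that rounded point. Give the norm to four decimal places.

At (1, -3/2): F = (-6.0000, 7.0000).
Jacobian J = [[-6·u, 2], [6·u + 4, 0]].
At the point, J = [[-6.0000, 2.0000], [10.0000, 0.0000]] (det J = -20.0000).
Solving J·Δ = −F gives Δ = (-0.7000, 0.9000).
Then the next iterate is (u, v)₁ = (0.3000, -0.6000).
Re-evaluating at (0.3000, -0.6000): F = (-1.4700, 1.4700), so ‖F‖₂ = 2.0789.

2.0789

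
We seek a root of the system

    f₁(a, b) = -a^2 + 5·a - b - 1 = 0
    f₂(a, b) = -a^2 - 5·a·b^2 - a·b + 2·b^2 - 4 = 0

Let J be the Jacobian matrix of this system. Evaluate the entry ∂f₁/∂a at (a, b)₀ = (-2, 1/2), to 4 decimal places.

9.0000

∂f₁/∂a = -2·a + 5.
At (-2, 1/2) this is 9.0000.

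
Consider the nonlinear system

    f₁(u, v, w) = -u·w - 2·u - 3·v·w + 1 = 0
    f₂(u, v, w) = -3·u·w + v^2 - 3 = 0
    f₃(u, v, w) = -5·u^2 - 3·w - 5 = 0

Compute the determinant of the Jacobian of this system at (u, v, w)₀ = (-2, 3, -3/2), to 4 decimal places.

1449.7500

J = [[-w - 2, -3·w, -u - 3·v], [-3·w, 2·v, -3·u], [-10·u, 0, -3]].
At the point, J = [[-0.5000, 4.5000, -7.0000], [4.5000, 6.0000, 6.0000], [20.0000, 0.0000, -3.0000]].
det J = 1449.7500.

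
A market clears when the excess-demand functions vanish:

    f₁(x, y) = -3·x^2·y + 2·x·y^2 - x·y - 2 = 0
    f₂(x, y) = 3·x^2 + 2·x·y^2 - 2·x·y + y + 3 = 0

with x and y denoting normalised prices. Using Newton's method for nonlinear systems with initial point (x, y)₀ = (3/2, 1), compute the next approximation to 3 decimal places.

At (3/2, 1): F = (-7.250, 10.750).
Jacobian J = [[-6·x·y + 2·y^2 - y, -3·x^2 + 4·x·y - x], [6·x + 2·y^2 - 2·y, 4·x·y - 2·x + 1]].
At the point, J = [[-8.000, -2.250], [9.000, 4.000]] (det J = -11.750).
Solving J·Δ = −F gives Δ = (-0.410, -1.766).
Then the next iterate is (x, y)₁ = (1.090, -0.766).

(1.090, -0.766)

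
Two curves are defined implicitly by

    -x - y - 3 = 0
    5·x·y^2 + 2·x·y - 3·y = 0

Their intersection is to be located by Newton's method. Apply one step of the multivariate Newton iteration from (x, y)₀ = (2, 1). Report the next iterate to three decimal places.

(-6.214, 3.214)

At (2, 1): F = (-6.000, 11.000).
Jacobian J = [[-1, -1], [5·y^2 + 2·y, 10·x·y + 2·x - 3]].
At the point, J = [[-1.000, -1.000], [7.000, 21.000]] (det J = -14.000).
Solving J·Δ = −F gives Δ = (-8.214, 2.214).
Then the next iterate is (x, y)₁ = (-6.214, 3.214).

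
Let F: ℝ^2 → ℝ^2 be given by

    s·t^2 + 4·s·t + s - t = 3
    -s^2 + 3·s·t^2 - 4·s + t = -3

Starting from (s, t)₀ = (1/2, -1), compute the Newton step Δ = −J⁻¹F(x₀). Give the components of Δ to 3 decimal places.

(-1.500, 2.125)

At (1/2, -1): F = (-3.000, 1.250).
Jacobian J = [[t^2 + 4·t + 1, 2·s·t + 4·s - 1], [-2·s + 3·t^2 - 4, 6·s·t + 1]].
At the point, J = [[-2.000, 0.000], [-2.000, -2.000]] (det J = 4.000).
Solving J·Δ = −F gives Δ = (-1.500, 2.125).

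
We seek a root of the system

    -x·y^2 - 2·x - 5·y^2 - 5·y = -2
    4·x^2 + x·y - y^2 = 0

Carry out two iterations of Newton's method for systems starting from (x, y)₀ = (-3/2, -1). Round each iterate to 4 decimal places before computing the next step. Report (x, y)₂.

(-0.6704, -2.0721)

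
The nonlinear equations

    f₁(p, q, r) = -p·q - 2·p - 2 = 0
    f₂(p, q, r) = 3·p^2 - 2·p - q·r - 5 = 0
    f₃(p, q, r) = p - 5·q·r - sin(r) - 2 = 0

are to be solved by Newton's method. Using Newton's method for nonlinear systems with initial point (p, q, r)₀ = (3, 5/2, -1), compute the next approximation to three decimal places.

At (3, 5/2, -1): F = (-15.500, 18.500, 14.34147).
Jacobian J = [[-q - 2, -p, 0], [6·p - 2, -r, -q], [1, -5·r, -5·q - cos(r)]].
At the point, J = [[-4.500, -3.000, 0.000], [16.000, 1.000, -2.500], [1.000, 5.000, -13.04030]] (det J = -616.00315).
Solving J·Δ = −F gives Δ = (-0.987, -3.687, -0.389).
Then the next iterate is (p, q, r)₁ = (2.013, -1.187, -1.389).

(2.013, -1.187, -1.389)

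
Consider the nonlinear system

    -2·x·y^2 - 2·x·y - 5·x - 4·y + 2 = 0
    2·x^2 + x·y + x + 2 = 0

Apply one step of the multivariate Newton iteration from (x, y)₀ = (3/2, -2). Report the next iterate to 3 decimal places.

At (3/2, -2): F = (-3.500, 5.000).
Jacobian J = [[-2·y^2 - 2·y - 5, -4·x·y - 2·x - 4], [4·x + y + 1, x]].
At the point, J = [[-9.000, 5.000], [5.000, 1.500]] (det J = -38.500).
Solving J·Δ = −F gives Δ = (-0.786, -0.714).
Then the next iterate is (x, y)₁ = (0.714, -2.714).

(0.714, -2.714)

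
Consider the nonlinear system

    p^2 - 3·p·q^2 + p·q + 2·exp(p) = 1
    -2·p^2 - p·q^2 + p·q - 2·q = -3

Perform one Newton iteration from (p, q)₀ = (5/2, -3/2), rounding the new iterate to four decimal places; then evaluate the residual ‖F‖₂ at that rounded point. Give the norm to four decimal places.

5.2316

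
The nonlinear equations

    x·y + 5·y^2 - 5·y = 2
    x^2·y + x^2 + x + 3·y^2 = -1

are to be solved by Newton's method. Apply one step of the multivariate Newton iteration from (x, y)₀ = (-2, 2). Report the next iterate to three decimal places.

At (-2, 2): F = (4.000, 23.000).
Jacobian J = [[y, x + 10·y - 5], [2·x·y + 2·x + 1, x^2 + 6·y]].
At the point, J = [[2.000, 13.000], [-11.000, 16.000]] (det J = 175.000).
Solving J·Δ = −F gives Δ = (1.343, -0.514).
Then the next iterate is (x, y)₁ = (-0.657, 1.486).

(-0.657, 1.486)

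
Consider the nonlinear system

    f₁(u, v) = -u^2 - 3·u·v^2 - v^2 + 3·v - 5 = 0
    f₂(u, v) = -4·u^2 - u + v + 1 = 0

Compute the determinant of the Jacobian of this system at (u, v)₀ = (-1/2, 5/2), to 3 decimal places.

-34.250

J = [[-2·u - 3·v^2, -6·u·v - 2·v + 3], [-8·u - 1, 1]].
At the point, J = [[-17.750, 5.500], [3.000, 1.000]].
det J = -34.250.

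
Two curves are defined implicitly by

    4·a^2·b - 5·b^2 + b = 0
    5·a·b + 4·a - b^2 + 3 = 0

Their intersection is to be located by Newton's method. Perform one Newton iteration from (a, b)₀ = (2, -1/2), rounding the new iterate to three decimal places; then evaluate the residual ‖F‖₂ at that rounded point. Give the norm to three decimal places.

4.392

At (2, -1/2): F = (-9.750, 5.750).
Jacobian J = [[8·a·b, 4·a^2 - 10·b + 1], [5·b + 4, 5·a - 2·b]].
At the point, J = [[-8.000, 22.000], [1.500, 11.000]] (det J = -121.000).
Solving J·Δ = −F gives Δ = (-1.932, -0.259).
Then the next iterate is (a, b)₁ = (0.068, -0.759).
Re-evaluating at (0.068, -0.759): F = (-3.65344, 2.43786), so ‖F‖₂ = 4.392.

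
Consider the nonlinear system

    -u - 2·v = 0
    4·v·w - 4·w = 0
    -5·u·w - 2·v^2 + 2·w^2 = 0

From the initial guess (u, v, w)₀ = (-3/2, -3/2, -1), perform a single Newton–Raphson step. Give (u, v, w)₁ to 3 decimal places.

(-2.926, 1.463, -1.185)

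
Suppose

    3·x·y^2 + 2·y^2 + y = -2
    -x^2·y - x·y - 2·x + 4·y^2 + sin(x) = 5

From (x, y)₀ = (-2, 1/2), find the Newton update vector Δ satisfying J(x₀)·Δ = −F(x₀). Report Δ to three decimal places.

(-2.185, -0.046)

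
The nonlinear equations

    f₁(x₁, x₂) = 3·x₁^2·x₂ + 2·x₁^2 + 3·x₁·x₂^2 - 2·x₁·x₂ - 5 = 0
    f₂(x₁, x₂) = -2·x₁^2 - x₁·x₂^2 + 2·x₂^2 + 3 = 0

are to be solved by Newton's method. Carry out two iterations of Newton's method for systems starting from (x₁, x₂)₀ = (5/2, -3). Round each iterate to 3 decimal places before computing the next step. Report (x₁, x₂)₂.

(1.546, -1.256)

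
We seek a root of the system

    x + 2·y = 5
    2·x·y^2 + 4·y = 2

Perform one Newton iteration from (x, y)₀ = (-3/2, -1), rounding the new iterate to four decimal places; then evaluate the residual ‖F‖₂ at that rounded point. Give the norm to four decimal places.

93.9234

At (-3/2, -1): F = (-8.5000, -9.0000).
Jacobian J = [[1, 2], [2·y^2, 4·x·y + 4]].
At the point, J = [[1.0000, 2.0000], [2.0000, 10.0000]] (det J = 6.0000).
Solving J·Δ = −F gives Δ = (11.1667, -1.3333).
Then the next iterate is (x, y)₁ = (9.6667, -2.3333).
Re-evaluating at (9.6667, -2.3333): F = (0.0001, 93.923415), so ‖F‖₂ = 93.9234.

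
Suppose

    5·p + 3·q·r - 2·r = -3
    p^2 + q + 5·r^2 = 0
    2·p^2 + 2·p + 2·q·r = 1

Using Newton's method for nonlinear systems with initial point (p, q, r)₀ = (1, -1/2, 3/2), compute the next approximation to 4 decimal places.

(1.4918, -2.2283, 0.7663)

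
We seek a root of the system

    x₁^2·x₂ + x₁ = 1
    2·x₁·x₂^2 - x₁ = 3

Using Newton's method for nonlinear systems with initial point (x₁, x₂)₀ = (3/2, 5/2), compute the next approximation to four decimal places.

At (3/2, 5/2): F = (6.1250, 14.2500).
Jacobian J = [[2·x₁·x₂ + 1, x₁^2], [2·x₂^2 - 1, 4·x₁·x₂]].
At the point, J = [[8.5000, 2.2500], [11.5000, 15.0000]] (det J = 101.6250).
Solving J·Δ = −F gives Δ = (-0.5886, -0.4988).
Then the next iterate is (x₁, x₂)₁ = (0.9114, 2.0012).

(0.9114, 2.0012)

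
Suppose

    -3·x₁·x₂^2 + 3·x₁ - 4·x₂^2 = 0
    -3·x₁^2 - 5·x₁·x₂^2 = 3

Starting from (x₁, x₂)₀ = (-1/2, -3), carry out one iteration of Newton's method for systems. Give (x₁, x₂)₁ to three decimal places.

At (-1/2, -3): F = (-24.000, 18.750).
Jacobian J = [[-3·x₂^2 + 3, -6·x₁·x₂ - 8·x₂], [-6·x₁ - 5·x₂^2, -10·x₁·x₂]].
At the point, J = [[-24.000, 15.000], [-42.000, -15.000]] (det J = 990.000).
Solving J·Δ = −F gives Δ = (-0.080, 1.473).
Then the next iterate is (x₁, x₂)₁ = (-0.580, -1.527).

(-0.580, -1.527)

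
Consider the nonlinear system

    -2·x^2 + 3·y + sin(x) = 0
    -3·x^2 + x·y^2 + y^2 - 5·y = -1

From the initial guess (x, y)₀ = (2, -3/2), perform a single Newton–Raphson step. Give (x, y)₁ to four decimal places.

At (2, -3/2): F = (-11.590703, 3.2500).
Jacobian J = [[-4·x + cos(x), 3], [-6·x + y^2, 2·x·y + 2·y - 5]].
At the point, J = [[-8.416147, 3.0000], [-9.7500, -14.0000]] (det J = 147.076056).
Solving J·Δ = −F gives Δ = (-1.0370, 0.9543).
Then the next iterate is (x, y)₁ = (0.9630, -0.5457).

(0.9630, -0.5457)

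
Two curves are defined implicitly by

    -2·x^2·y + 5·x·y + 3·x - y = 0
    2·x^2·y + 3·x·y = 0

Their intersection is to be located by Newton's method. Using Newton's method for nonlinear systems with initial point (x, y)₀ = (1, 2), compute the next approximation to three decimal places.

At (1, 2): F = (7.000, 10.000).
Jacobian J = [[-4·x·y + 5·y + 3, -2·x^2 + 5·x - 1], [4·x·y + 3·y, 2·x^2 + 3·x]].
At the point, J = [[5.000, 2.000], [14.000, 5.000]] (det J = -3.000).
Solving J·Δ = −F gives Δ = (5.000, -16.000).
Then the next iterate is (x, y)₁ = (6.000, -14.000).

(6.000, -14.000)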